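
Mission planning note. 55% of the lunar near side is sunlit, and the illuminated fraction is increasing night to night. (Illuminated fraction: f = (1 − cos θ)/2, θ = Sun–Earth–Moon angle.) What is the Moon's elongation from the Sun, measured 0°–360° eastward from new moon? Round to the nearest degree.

96°

Invert f = (1 − cos θ)/2 to get cos θ = 1 − 2(0.55) = -0.100, hence θ₀ = arccos -0.100 = 95.7°.
Waxing ⇒ before full, so θ = 95.7°.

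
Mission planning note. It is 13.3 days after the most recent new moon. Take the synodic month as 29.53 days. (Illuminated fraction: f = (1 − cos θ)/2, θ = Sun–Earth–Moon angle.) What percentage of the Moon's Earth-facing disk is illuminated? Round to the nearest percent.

98%

The Moon has covered 13.3/29.53 of its cycle, so θ ≈ 360° × 13.3/29.53 = 162.1°.
Illuminated fraction = (1 − cos 162.1°)/2 = (1 − (-0.952))/2 ≈ 0.976, so 98%.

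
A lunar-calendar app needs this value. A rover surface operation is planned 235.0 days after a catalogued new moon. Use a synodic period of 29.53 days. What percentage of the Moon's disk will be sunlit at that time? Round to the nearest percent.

2%

Reduce mod P: 235.0 − 7×29.53 = 28.29 d into the current lunation.
Elongation θ = 360° × 28.29/29.53 ≈ 344.9°.
cos 344.9° = 0.965, so f = (1 − 0.965)/2 = 0.017, so 2%.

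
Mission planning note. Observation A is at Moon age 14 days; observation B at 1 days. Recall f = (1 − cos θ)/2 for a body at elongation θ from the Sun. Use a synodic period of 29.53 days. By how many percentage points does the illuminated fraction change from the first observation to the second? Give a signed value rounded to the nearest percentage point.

-98 percentage points

θ₁ = 360° × 14/29.53 = 170.7°, f₁ = (1 − cos θ₁)/2 = 0.993.
θ₂ = 360° × 1/29.53 = 12.2°, f₂ = (1 − cos θ₂)/2 = 0.011.
Change = f₂ − f₁ = -0.982 → -98 percentage points.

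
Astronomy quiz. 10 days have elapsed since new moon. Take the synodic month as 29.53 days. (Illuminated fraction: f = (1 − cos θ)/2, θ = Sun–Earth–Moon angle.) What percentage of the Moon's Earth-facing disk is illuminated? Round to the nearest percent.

76%

Elongation θ = 360° × 10/29.53 ≈ 121.9°.
With cos θ = (-0.529), the lit fraction is (1 − (-0.529))/2 ≈ 0.764, so 76%.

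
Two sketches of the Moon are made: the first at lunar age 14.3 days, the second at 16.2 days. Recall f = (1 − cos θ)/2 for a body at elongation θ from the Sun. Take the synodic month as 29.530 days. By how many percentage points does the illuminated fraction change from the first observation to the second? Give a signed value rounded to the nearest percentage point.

First observation: θ = 360°·14.3/29.530 = 174.3°, so f = 0.998.
Second observation: θ = 197.5°, f = 0.977.
Δf = 0.977 − 0.998 = -0.021, i.e. -2 pp.

-2 pp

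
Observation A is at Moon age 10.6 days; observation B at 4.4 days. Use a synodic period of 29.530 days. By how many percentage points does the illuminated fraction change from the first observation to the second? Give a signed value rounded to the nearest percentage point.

-61 pp

First observation: θ = 360°·10.6/29.530 = 129.2°, so f = 0.816.
Second observation: θ = 53.6°, f = 0.204.
Δf = 0.204 − 0.816 = -0.613, i.e. -61 pp.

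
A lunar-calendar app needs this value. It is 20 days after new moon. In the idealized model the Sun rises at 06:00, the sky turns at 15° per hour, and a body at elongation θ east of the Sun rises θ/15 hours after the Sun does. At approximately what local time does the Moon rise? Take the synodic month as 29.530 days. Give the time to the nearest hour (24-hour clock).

22:00

Elongation θ = 360° × 20/29.530 ≈ 243.8°.
The Moon trails the Sun by θ/15 = 243.8/15 ≈ 16.25 hours.
06:00 + 16.25 h ≈ 22:15 → 22:00 to the nearest hour.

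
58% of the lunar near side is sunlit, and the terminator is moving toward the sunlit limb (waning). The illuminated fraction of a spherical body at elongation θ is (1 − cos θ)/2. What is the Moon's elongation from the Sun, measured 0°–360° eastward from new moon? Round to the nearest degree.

261°

From f = (1 − cos θ)/2: cos θ = 1 − 2×0.58 = -0.160; arccos → 99.2°.
Waning ⇒ past full, so θ = 360° − 99.2° = 260.8°.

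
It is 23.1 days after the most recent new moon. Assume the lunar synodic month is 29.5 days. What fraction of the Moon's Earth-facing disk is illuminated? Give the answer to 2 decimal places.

The Moon has covered 23.1/29.5 of its cycle, so θ ≈ 360° × 23.1/29.5 = 281.9°.
cos 281.9° = 0.206, so f = (1 − 0.206)/2 = 0.397.

0.40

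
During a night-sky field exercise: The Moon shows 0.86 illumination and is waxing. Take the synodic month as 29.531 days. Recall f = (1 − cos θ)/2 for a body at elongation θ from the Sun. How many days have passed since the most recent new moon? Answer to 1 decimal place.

11.2 days

From f = (1 − cos θ)/2: cos θ = 1 − 2×0.86 = -0.720; arccos → 136.1°.
Before full moon the principal value applies: θ = 136.1°.
Age = 29.531 × 136.1°/360° ≈ 11.16 days.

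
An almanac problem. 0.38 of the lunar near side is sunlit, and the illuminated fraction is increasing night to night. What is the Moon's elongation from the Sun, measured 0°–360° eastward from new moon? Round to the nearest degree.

76°

From f = (1 − cos θ)/2: cos θ = 1 − 2×0.38 = 0.240; arccos → 76.1°.
The Moon is waxing (0°–180°), so θ = 76.1° directly.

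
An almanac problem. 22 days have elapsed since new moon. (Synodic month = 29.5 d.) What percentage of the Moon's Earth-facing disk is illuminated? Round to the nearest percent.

Phase angle: θ = 360°·(22 d)/(29.5 d) = 268.5°.
Illuminated fraction = (1 − cos 268.5°)/2 = (1 − (-0.027))/2 ≈ 0.513, so 51%.

51%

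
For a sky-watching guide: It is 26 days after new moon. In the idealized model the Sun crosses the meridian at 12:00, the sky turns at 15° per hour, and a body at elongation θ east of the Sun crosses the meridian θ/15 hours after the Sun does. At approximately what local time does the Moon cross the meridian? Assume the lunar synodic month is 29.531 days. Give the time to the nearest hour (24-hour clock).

09:00

Elongation θ = 360° × 26/29.531 ≈ 317.0°.
Delay after the Sun = 317.0° / (15°/h) ≈ 21.13 h.
12:00 + 21.13 h ≈ 09:08 → 09:00 to the nearest hour.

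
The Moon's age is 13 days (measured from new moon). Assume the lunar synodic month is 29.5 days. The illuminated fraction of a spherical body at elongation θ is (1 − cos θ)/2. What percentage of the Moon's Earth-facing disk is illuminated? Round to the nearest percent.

The Moon has covered 13/29.5 of its cycle, so θ ≈ 360° × 13/29.5 = 158.6°.
cos 158.6° = (-0.931), so f = (1 − (-0.931))/2 = 0.966, so 97%.

97%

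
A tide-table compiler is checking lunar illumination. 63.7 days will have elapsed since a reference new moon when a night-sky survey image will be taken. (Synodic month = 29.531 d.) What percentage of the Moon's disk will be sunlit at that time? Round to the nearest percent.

22%

63.7 d spans 2 complete synodic months (2 × 29.531 = 59.06 d) plus 4.64 d.
Phase angle: θ = 360°·(4.64 d)/(29.531 d) = 56.5°.
cos 56.5° = 0.551, so f = (1 − 0.551)/2 = 0.224, so 22%.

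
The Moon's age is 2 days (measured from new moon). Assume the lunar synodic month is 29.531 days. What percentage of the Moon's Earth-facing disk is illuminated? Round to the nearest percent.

4%

The Moon has covered 2/29.531 of its cycle, so θ ≈ 360° × 2/29.531 = 24.4°.
Illuminated fraction = (1 − cos 24.4°)/2 = (1 − 0.911)/2 ≈ 0.045, so 4%.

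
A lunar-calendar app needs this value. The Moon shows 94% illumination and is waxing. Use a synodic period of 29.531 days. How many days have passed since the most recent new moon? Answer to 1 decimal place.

12.4 days

Invert f = (1 − cos θ)/2 to get cos θ = 1 − 2(0.94) = -0.880, hence θ₀ = arccos -0.880 = 151.6°.
The Moon is waxing (0°–180°), so θ = 151.6° directly.
At 360°/29.531 d per day, 151.6° corresponds to 12.44 days.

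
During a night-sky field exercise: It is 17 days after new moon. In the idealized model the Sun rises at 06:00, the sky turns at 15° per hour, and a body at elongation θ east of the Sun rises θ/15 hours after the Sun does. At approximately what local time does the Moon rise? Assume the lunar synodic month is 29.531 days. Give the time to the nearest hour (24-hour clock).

Phase angle: θ = 360°·(17 d)/(29.531 d) = 207.2°.
The Moon trails the Sun by θ/15 = 207.2/15 ≈ 13.82 hours.
06:00 + 13.82 h ≈ 19:49 → 20:00 to the nearest hour.

20:00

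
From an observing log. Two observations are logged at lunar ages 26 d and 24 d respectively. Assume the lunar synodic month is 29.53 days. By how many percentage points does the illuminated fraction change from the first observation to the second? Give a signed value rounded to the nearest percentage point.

+17 pp

First observation: θ = 360°·26/29.53 = 317.0°, so f = 0.135.
Second observation: θ = 292.6°, f = 0.308.
Δf = 0.308 − 0.135 = +0.173, i.e. +17 pp.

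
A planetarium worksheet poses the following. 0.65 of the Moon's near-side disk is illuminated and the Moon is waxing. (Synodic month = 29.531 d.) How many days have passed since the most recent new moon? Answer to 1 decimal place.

From f = (1 − cos θ)/2: cos θ = 1 − 2×0.65 = -0.300; arccos → 107.5°.
Waxing ⇒ before full, so θ = 107.5°.
At 360°/29.531 d per day, 107.5° corresponds to 8.81 days.

8.8 days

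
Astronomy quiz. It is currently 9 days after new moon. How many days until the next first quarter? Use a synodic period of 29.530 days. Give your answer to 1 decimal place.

First quarter is 0.25 of the way through the cycle: age 0.25 × 29.530 = 7.383 d.
Already past this cycle's first quarter; the next is at 7.383 + 29.530 = 36.913 d, so 36.913 − 9 = 27.913 days.

27.9 days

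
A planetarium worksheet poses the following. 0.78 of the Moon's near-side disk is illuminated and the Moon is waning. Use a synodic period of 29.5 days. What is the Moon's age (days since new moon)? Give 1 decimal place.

19.3 days

cos θ = 1 − 2f = -0.560, giving a principal value of 124.1°.
Waning ⇒ past full, so θ = 360° − 124.1° = 235.9°.
That fraction of the synodic month is 235.9/360 × 29.5 d ≈ 19.33 d.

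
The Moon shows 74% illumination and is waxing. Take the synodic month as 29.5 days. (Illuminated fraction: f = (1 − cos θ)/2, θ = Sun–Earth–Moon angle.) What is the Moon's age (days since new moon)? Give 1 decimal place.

cos θ = 1 − 2f = -0.480, giving a principal value of 118.7°.
The Moon is waxing (0°–180°), so θ = 118.7° directly.
That fraction of the synodic month is 118.7/360 × 29.5 d ≈ 9.73 d.

9.7 days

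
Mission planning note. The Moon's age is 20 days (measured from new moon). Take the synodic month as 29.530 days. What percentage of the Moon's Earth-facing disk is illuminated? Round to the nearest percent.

72%

The Moon has covered 20/29.530 of its cycle, so θ ≈ 360° × 20/29.530 = 243.8°.
Illuminated fraction = (1 − cos 243.8°)/2 = (1 − (-0.441))/2 ≈ 0.721, so 72%.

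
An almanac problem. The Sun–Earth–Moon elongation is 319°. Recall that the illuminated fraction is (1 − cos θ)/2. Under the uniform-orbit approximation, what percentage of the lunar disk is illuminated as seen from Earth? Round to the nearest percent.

12%

cos 319° = 0.755, so f = (1 − 0.755)/2 = 0.123, i.e. 12%.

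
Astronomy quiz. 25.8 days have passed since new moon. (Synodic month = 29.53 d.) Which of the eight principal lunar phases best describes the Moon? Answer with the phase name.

At 25.8/29.53 of the cycle, θ ≈ 315° — the waning crescent range.

waning crescent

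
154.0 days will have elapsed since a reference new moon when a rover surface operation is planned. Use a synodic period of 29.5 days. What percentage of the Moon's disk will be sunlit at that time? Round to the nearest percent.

Reduce mod P: 154.0 − 5×29.5 = 6.50 d into the current lunation.
The Moon has covered 6.50/29.5 of its cycle, so θ ≈ 360° × 6.50/29.5 = 79.3°.
cos 79.3° = 0.185, so f = (1 − 0.185)/2 = 0.407, so 41%.

41%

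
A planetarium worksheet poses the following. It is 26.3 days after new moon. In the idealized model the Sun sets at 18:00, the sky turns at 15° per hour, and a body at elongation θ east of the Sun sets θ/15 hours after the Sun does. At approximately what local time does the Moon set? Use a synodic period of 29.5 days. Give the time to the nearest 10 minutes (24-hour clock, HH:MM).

Elongation θ = 360° × 26.3/29.5 ≈ 320.9°.
Delay after the Sun = 320.9° / (15°/h) ≈ 21.40 h.
18:00 + 21.397 h ≈ 15:24 → 15:20 to the nearest ten minutes.

15:20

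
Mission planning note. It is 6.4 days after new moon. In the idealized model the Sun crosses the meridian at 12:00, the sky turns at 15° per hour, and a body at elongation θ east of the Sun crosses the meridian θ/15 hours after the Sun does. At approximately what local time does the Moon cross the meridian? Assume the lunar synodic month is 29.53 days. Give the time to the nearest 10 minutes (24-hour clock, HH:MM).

The Moon has covered 6.4/29.53 of its cycle, so θ ≈ 360° × 6.4/29.53 = 78.0°.
Delay after the Sun = 78.0° / (15°/h) ≈ 5.20 h.
12:00 + 5.201 h ≈ 17:12 → 17:10 to the nearest ten minutes.

17:10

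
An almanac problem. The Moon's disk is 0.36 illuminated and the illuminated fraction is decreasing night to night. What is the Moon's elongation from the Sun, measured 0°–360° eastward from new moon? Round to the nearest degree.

286°

Invert f = (1 − cos θ)/2 to get cos θ = 1 − 2(0.36) = 0.280, hence θ₀ = arccos 0.280 = 73.7°.
Waning ⇒ past full, so θ = 360° − 73.7° = 286.3°.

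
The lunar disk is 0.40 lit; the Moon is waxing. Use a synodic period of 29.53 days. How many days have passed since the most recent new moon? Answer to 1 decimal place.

6.4 days

cos θ = 1 − 2f = 0.200, giving a principal value of 78.5°.
Waxing ⇒ before full, so θ = 78.5°.
That fraction of the synodic month is 78.5/360 × 29.53 d ≈ 6.44 d.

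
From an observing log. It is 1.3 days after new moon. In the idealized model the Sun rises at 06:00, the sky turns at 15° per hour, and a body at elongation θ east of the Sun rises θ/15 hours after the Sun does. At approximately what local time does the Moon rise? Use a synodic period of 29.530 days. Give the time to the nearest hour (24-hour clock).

07:00

Phase angle: θ = 360°·(1.3 d)/(29.530 d) = 15.8°.
The Moon trails the Sun by θ/15 = 15.8/15 ≈ 1.06 hours.
06:00 + 1.06 h ≈ 07:03 → 07:00 to the nearest hour.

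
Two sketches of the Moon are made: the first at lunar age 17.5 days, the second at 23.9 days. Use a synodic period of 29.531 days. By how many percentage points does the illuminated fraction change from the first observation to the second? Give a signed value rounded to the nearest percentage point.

-60 pp

θ₁ = 360° × 17.5/29.531 = 213.3°, f₁ = (1 − cos θ₁)/2 = 0.918.
θ₂ = 360° × 23.9/29.531 = 291.4°, f₂ = (1 − cos θ₂)/2 = 0.318.
Change = f₂ − f₁ = -0.600 → -60 percentage points.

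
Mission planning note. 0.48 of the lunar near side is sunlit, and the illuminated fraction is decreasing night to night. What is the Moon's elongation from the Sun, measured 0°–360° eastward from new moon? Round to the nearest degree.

272°

cos θ = 1 − 2f = 0.040, giving a principal value of 87.7°.
Waning ⇒ past full, so θ = 360° − 87.7° = 272.3°.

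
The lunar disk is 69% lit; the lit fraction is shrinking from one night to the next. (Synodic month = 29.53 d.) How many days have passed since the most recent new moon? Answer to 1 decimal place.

20.3 days

From f = (1 − cos θ)/2: cos θ = 1 − 2×0.69 = -0.380; arccos → 112.3°.
A waning Moon lies in 180°–360°, so θ = 360° − 112.3° = 247.7°.
Age = 29.53 × 247.7°/360° ≈ 20.32 days.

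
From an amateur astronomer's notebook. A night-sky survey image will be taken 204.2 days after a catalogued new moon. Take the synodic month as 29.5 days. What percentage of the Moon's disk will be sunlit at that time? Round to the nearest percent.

6%

Reduce mod P: 204.2 − 6×29.5 = 27.20 d into the current lunation.
Phase angle: θ = 360°·(27.20 d)/(29.5 d) = 331.9°.
With cos θ = 0.882, the lit fraction is (1 − 0.882)/2 ≈ 0.059, so 6%.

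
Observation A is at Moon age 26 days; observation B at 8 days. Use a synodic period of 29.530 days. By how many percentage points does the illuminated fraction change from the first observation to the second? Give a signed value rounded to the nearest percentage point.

+43 percentage points

θ₁ = 360° × 26/29.530 = 317.0°, f₁ = (1 − cos θ₁)/2 = 0.135.
θ₂ = 360° × 8/29.530 = 97.5°, f₂ = (1 − cos θ₂)/2 = 0.566.
Change = f₂ − f₁ = +0.431 → +43 percentage points.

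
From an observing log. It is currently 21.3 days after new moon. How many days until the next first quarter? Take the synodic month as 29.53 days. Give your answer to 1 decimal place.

15.6 days

First quarter occurs at elongation 90°, i.e. at age 29.53 × 90/360 = 7.383 d.
This lunation's first quarter (7.383 d) has passed, so add one period: 36.913 − 21.3 = 15.613 days.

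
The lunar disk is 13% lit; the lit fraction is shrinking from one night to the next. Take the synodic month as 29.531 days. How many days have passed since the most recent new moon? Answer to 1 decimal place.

cos θ = 1 − 2f = 0.740, giving a principal value of 42.3°.
Since the Moon is past full (waning), take the reflex angle: θ = 360° − 42.3° = 317.7°.
Age = 29.531 × 317.7°/360° ≈ 26.06 days.

26.1 days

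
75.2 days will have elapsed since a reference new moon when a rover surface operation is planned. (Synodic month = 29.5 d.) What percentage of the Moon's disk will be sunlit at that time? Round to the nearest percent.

98%

75.2 d spans 2 complete synodic months (2 × 29.5 = 59.00 d) plus 16.20 d.
Elongation θ = 360° × 16.20/29.5 ≈ 197.7°.
Illuminated fraction = (1 − cos 197.7°)/2 = (1 − (-0.953))/2 ≈ 0.976, so 98%.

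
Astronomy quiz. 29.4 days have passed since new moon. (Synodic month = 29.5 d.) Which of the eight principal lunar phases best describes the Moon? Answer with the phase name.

At 29.4/29.5 of the cycle, θ ≈ 359° — the new moon range.

new moon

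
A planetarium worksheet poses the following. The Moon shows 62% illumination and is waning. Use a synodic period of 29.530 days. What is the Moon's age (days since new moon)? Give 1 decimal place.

From f = (1 − cos θ)/2: cos θ = 1 − 2×0.62 = -0.240; arccos → 103.9°.
A waning Moon lies in 180°–360°, so θ = 360° − 103.9° = 256.1°.
Age = 29.530 × 256.1°/360° ≈ 21.01 days.

21.0 days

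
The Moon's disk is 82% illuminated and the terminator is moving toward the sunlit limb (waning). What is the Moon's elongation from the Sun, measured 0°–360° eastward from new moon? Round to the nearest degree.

230°

cos θ = 1 − 2f = -0.640, giving a principal value of 129.8°.
Waning ⇒ past full, so θ = 360° − 129.8° = 230.2°.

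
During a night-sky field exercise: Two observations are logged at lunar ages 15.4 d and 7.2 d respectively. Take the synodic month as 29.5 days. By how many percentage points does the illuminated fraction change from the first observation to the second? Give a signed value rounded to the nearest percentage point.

First observation: θ = 360°·15.4/29.5 = 187.9°, so f = 0.995.
Second observation: θ = 87.9°, f = 0.481.
Δf = 0.481 − 0.995 = -0.514, i.e. -51 pp.

-51 pp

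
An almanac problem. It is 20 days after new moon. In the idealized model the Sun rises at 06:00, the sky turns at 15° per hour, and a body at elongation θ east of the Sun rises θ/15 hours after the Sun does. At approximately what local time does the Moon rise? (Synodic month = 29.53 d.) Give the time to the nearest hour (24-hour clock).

22:00

Phase angle: θ = 360°·(20 d)/(29.53 d) = 243.8°.
Delay after the Sun = 243.8° / (15°/h) ≈ 16.25 h.
06:00 + 16.25 h ≈ 22:15 → 22:00 to the nearest hour.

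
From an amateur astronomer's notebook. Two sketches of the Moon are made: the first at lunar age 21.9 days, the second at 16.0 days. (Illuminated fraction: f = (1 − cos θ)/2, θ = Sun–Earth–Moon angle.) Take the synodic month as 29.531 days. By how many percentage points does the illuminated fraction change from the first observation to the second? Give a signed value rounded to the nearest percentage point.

First observation: θ = 360°·21.9/29.531 = 267.0°, so f = 0.526.
Second observation: θ = 195.0°, f = 0.983.
Δf = 0.983 − 0.526 = +0.456, i.e. +46 pp.

+46 percentage points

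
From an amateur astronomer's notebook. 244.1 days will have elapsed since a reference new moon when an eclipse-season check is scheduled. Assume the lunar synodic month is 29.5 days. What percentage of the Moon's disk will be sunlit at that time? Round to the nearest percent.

Reduce mod P: 244.1 − 8×29.5 = 8.10 d into the current lunation.
The Moon has covered 8.10/29.5 of its cycle, so θ ≈ 360° × 8.10/29.5 = 98.8°.
Illuminated fraction = (1 − cos 98.8°)/2 = (1 − (-0.154))/2 ≈ 0.577, so 58%.

58%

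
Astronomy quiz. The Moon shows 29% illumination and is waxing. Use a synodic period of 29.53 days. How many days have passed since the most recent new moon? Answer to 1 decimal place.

5.3 days

cos θ = 1 − 2f = 0.420, giving a principal value of 65.2°.
The Moon is waxing (0°–180°), so θ = 65.2° directly.
At 360°/29.53 d per day, 65.2° corresponds to 5.35 days.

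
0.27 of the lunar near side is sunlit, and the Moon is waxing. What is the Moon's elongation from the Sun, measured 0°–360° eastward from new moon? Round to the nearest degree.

From f = (1 − cos θ)/2: cos θ = 1 − 2×0.27 = 0.460; arccos → 62.6°.
Before full moon the principal value applies: θ = 62.6°.

63°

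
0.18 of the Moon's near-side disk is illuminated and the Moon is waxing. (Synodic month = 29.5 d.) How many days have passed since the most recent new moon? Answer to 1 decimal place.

Invert f = (1 − cos θ)/2 to get cos θ = 1 − 2(0.18) = 0.640, hence θ₀ = arccos 0.640 = 50.2°.
Waxing ⇒ before full, so θ = 50.2°.
Age = 29.5 × 50.2°/360° ≈ 4.11 days.

4.1 days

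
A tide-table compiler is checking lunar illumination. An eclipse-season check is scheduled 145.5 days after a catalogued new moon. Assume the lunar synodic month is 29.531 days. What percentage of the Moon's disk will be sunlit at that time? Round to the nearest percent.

145.5 d spans 4 complete synodic months (4 × 29.531 = 118.12 d) plus 27.38 d.
The Moon has covered 27.38/29.531 of its cycle, so θ ≈ 360° × 27.38/29.531 = 333.7°.
Illuminated fraction = (1 − cos 333.7°)/2 = (1 − 0.897)/2 ≈ 0.052, so 5%.

5%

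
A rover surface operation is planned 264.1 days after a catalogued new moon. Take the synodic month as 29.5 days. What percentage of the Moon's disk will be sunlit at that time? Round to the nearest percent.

2%

264.1 d spans 8 complete synodic months (8 × 29.5 = 236.00 d) plus 28.10 d.
The Moon has covered 28.10/29.5 of its cycle, so θ ≈ 360° × 28.10/29.5 = 342.9°.
Illuminated fraction = (1 − cos 342.9°)/2 = (1 − 0.956)/2 ≈ 0.022, so 2%.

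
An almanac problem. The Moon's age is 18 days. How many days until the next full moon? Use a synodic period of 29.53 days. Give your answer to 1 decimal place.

Full moon is 0.5 of the way through the cycle: age 0.5 × 29.53 = 14.765 d.
This lunation's full moon (14.765 d) has passed, so add one period: 44.295 − 18 = 26.295 days.

26.3 days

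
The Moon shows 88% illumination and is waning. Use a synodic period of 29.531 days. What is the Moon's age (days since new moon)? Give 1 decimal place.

18.1 days

cos θ = 1 − 2f = -0.760, giving a principal value of 139.5°.
A waning Moon lies in 180°–360°, so θ = 360° − 139.5° = 220.5°.
At 360°/29.531 d per day, 220.5° corresponds to 18.09 days.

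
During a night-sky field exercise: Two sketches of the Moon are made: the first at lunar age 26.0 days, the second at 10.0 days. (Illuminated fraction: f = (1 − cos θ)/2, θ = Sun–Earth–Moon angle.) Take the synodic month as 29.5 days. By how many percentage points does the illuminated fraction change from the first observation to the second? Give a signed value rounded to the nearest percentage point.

+63 percentage points

First observation: θ = 360°·26.0/29.5 = 317.3°, so f = 0.133.
Second observation: θ = 122.0°, f = 0.765.
Δf = 0.765 − 0.133 = +0.633, i.e. +63 pp.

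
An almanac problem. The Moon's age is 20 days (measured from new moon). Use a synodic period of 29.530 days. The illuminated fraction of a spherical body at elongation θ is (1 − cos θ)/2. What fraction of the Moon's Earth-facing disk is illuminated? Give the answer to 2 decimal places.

0.72

Phase angle: θ = 360°·(20 d)/(29.530 d) = 243.8°.
cos 243.8° = (-0.441), so f = (1 − (-0.441))/2 = 0.721.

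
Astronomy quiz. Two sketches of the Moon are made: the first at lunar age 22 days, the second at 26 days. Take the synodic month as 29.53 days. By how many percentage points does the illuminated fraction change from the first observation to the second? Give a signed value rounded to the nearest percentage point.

-38 pp

θ₁ = 360° × 22/29.53 = 268.2°, f₁ = (1 − cos θ₁)/2 = 0.516.
θ₂ = 360° × 26/29.53 = 317.0°, f₂ = (1 − cos θ₂)/2 = 0.135.
Change = f₂ − f₁ = -0.381 → -38 percentage points.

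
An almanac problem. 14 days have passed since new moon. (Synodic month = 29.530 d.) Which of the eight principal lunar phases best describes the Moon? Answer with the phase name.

At 14/29.530 of the cycle, θ ≈ 171° — the full moon range.

full moon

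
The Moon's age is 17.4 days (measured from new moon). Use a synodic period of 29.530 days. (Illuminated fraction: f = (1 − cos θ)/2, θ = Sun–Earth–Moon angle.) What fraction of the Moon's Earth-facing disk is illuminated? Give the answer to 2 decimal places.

0.92

The Moon has covered 17.4/29.530 of its cycle, so θ ≈ 360° × 17.4/29.530 = 212.1°.
With cos θ = (-0.847), the lit fraction is (1 − (-0.847))/2 ≈ 0.923.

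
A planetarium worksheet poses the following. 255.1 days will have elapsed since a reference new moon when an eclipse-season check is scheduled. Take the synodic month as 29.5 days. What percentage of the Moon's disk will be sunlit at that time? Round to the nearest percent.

255.1/29.5 = 8.647 lunations, so 8 complete cycles and 19.10 d into the next.
The Moon has covered 19.10/29.5 of its cycle, so θ ≈ 360° × 19.10/29.5 = 233.1°.
With cos θ = (-0.601), the lit fraction is (1 − (-0.601))/2 ≈ 0.800, so 80%.

80%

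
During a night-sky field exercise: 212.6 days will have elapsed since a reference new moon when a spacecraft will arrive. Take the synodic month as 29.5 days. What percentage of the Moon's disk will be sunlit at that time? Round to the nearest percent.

Reduce mod P: 212.6 − 7×29.5 = 6.10 d into the current lunation.
Phase angle: θ = 360°·(6.10 d)/(29.5 d) = 74.4°.
With cos θ = 0.268, the lit fraction is (1 − 0.268)/2 ≈ 0.366, so 37%.

37%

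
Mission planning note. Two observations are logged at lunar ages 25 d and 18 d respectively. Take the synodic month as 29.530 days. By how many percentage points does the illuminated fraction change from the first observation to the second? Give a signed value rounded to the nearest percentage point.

+67 percentage points

θ₁ = 360° × 25/29.530 = 304.8°, f₁ = (1 − cos θ₁)/2 = 0.215.
θ₂ = 360° × 18/29.530 = 219.4°, f₂ = (1 − cos θ₂)/2 = 0.886.
Change = f₂ − f₁ = +0.671 → +67 percentage points.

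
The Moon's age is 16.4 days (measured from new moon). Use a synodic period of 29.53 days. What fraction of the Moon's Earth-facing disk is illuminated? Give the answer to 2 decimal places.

0.97

Phase angle: θ = 360°·(16.4 d)/(29.53 d) = 199.9°.
Illuminated fraction = (1 − cos 199.9°)/2 = (1 − (-0.940))/2 ≈ 0.970.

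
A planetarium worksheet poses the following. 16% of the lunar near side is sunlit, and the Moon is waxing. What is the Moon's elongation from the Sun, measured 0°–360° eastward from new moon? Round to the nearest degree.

Invert f = (1 − cos θ)/2 to get cos θ = 1 − 2(0.16) = 0.680, hence θ₀ = arccos 0.680 = 47.2°.
Waxing ⇒ before full, so θ = 47.2°.

47°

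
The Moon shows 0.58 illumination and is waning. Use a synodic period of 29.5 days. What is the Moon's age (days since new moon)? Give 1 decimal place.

cos θ = 1 − 2f = -0.160, giving a principal value of 99.2°.
Waning ⇒ past full, so θ = 360° − 99.2° = 260.8°.
That fraction of the synodic month is 260.8/360 × 29.5 d ≈ 21.37 d.

21.4 days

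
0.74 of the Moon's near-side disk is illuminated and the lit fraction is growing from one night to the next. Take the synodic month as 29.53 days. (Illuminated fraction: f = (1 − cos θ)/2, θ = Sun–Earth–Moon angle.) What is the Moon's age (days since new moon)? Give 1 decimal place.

From f = (1 − cos θ)/2: cos θ = 1 − 2×0.74 = -0.480; arccos → 118.7°.
Before full moon the principal value applies: θ = 118.7°.
Age = 29.53 × 118.7°/360° ≈ 9.74 days.

9.7 days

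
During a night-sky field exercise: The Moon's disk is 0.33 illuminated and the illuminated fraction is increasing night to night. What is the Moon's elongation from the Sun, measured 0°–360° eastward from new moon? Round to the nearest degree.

cos θ = 1 − 2f = 0.340, giving a principal value of 70.1°.
The Moon is waxing (0°–180°), so θ = 70.1° directly.

70°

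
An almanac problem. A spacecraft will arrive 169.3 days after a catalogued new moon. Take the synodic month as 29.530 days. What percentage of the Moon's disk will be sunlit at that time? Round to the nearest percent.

169.3 d spans 5 complete synodic months (5 × 29.530 = 147.65 d) plus 21.65 d.
Elongation θ = 360° × 21.65/29.530 ≈ 263.9°.
cos 263.9° = (-0.106), so f = (1 − (-0.106))/2 = 0.553, so 55%.

55%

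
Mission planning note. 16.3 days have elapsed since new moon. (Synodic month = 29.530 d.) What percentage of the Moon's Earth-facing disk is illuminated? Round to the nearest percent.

Phase angle: θ = 360°·(16.3 d)/(29.530 d) = 198.7°.
cos 198.7° = (-0.947), so f = (1 − (-0.947))/2 = 0.974, so 97%.

97%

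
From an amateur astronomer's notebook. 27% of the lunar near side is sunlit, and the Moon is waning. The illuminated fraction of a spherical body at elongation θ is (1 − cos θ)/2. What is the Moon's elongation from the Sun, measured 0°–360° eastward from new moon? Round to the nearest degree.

cos θ = 1 − 2f = 0.460, giving a principal value of 62.6°.
A waning Moon lies in 180°–360°, so θ = 360° − 62.6° = 297.4°.

297°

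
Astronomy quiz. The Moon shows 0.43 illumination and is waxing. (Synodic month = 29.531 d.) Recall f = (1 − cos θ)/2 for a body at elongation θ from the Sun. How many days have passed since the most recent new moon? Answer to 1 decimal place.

6.7 days

Invert f = (1 − cos θ)/2 to get cos θ = 1 − 2(0.43) = 0.140, hence θ₀ = arccos 0.140 = 82.0°.
The Moon is waxing (0°–180°), so θ = 82.0° directly.
Age = 29.531 × 82.0°/360° ≈ 6.72 days.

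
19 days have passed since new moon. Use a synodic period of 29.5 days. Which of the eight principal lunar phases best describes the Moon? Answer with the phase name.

θ ≈ 360° × 19/29.5 = 232°, which falls in the waning gibbous sector.

waning gibbous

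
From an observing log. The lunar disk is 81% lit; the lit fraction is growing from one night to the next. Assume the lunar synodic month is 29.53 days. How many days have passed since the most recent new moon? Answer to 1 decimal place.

cos θ = 1 − 2f = -0.620, giving a principal value of 128.3°.
Waxing ⇒ before full, so θ = 128.3°.
Age = 29.53 × 128.3°/360° ≈ 10.53 days.

10.5 days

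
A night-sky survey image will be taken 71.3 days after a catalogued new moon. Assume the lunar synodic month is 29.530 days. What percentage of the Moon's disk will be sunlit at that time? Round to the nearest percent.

93%

71.3/29.530 = 2.414 lunations, so 2 complete cycles and 12.24 d into the next.
The Moon has covered 12.24/29.530 of its cycle, so θ ≈ 360° × 12.24/29.530 = 149.2°.
With cos θ = (-0.859), the lit fraction is (1 − (-0.859))/2 ≈ 0.930, so 93%.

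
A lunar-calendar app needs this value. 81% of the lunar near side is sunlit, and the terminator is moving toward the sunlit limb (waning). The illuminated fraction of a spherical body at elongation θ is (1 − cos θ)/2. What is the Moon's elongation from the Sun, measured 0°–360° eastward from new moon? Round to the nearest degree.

232°

From f = (1 − cos θ)/2: cos θ = 1 − 2×0.81 = -0.620; arccos → 128.3°.
A waning Moon lies in 180°–360°, so θ = 360° − 128.3° = 231.7°.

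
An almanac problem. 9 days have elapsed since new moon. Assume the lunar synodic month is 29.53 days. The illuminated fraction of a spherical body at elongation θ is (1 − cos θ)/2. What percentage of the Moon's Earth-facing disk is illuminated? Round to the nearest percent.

67%

Elongation θ = 360° × 9/29.53 ≈ 109.7°.
cos 109.7° = (-0.337), so f = (1 − (-0.337))/2 = 0.669, so 67%.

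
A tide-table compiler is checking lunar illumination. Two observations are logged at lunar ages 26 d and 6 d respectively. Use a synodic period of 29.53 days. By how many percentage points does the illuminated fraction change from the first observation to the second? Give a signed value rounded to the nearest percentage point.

+22 pp

θ₁ = 360° × 26/29.53 = 317.0°, f₁ = (1 − cos θ₁)/2 = 0.135.
θ₂ = 360° × 6/29.53 = 73.1°, f₂ = (1 − cos θ₂)/2 = 0.355.
Change = f₂ − f₁ = +0.221 → +22 percentage points.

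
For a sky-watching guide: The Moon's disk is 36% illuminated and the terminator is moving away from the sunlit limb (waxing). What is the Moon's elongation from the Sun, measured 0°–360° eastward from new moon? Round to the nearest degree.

From f = (1 − cos θ)/2: cos θ = 1 − 2×0.36 = 0.280; arccos → 73.7°.
Waxing ⇒ before full, so θ = 73.7°.

74°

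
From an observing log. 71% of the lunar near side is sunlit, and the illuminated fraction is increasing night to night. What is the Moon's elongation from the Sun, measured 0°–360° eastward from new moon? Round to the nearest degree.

115°

From f = (1 − cos θ)/2: cos θ = 1 − 2×0.71 = -0.420; arccos → 114.8°.
Waxing ⇒ before full, so θ = 114.8°.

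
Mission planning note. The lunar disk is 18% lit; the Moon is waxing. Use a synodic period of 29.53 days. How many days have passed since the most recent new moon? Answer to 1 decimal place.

From f = (1 − cos θ)/2: cos θ = 1 − 2×0.18 = 0.640; arccos → 50.2°.
The Moon is waxing (0°–180°), so θ = 50.2° directly.
At 360°/29.53 d per day, 50.2° corresponds to 4.12 days.

4.1 days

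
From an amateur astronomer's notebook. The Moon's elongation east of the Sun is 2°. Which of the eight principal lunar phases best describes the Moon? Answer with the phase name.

2° lies in the new moon sector of the 8-phase cycle.

new moon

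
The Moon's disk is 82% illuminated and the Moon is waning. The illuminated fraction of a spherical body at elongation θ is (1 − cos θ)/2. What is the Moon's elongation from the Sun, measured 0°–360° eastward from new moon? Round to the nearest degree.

230°

cos θ = 1 − 2f = -0.640, giving a principal value of 129.8°.
A waning Moon lies in 180°–360°, so θ = 360° − 129.8° = 230.2°.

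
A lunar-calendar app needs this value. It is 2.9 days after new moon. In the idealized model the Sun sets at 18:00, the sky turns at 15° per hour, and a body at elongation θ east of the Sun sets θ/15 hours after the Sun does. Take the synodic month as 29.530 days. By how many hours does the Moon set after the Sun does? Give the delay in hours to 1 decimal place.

2.4 h

Phase angle: θ = 360°·(2.9 d)/(29.530 d) = 35.4°.
Delay after the Sun = 35.4° / (15°/h) ≈ 2.36 h.
So the Moon sets 2.36 h after the Sun.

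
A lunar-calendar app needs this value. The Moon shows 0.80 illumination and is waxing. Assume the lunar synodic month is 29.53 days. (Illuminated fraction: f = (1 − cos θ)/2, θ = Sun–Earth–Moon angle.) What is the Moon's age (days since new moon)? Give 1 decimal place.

10.4 days

cos θ = 1 − 2f = -0.600, giving a principal value of 126.9°.
Before full moon the principal value applies: θ = 126.9°.
That fraction of the synodic month is 126.9/360 × 29.53 d ≈ 10.41 d.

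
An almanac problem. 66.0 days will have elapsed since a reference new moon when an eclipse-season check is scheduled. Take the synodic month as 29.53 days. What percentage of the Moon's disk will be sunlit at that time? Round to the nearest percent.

Reduce mod P: 66.0 − 2×29.53 = 6.94 d into the current lunation.
Elongation θ = 360° × 6.94/29.53 ≈ 84.6°.
With cos θ = 0.094, the lit fraction is (1 − 0.094)/2 ≈ 0.453, so 45%.

45%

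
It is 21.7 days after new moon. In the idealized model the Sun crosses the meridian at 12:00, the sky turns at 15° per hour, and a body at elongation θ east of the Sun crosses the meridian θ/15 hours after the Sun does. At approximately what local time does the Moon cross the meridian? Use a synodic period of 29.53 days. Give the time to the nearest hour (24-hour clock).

06:00

The Moon has covered 21.7/29.53 of its cycle, so θ ≈ 360° × 21.7/29.53 = 264.5°.
At 15° of sky rotation per hour, 264.5° corresponds to a 17.64 h lag.
12:00 + 17.64 h ≈ 05:38 → 06:00 to the nearest hour.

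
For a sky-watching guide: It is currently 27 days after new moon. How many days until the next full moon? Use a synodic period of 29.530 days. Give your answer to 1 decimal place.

17.3 days

Full moon is 0.5 of the way through the cycle: age 0.5 × 29.530 = 14.765 d.
This lunation's full moon (14.765 d) has passed, so add one period: 44.295 − 27 = 17.295 days.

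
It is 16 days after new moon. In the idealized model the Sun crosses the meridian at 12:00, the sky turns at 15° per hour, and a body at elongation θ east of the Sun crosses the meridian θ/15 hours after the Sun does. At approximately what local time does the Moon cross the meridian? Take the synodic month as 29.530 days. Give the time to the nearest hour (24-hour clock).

The Moon has covered 16/29.530 of its cycle, so θ ≈ 360° × 16/29.530 = 195.1°.
Delay after the Sun = 195.1° / (15°/h) ≈ 13.00 h.
12:00 + 13.00 h ≈ 01:00 → 01:00 to the nearest hour.

01:00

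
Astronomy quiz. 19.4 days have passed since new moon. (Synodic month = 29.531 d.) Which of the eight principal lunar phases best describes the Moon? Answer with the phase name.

waning gibbous

θ ≈ 360° × 19.4/29.531 = 236°, which falls in the waning gibbous sector.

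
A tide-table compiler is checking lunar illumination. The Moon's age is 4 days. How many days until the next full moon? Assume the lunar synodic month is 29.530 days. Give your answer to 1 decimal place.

Full moon is 0.5 of the way through the cycle: age 0.5 × 29.530 = 14.765 d.
That is 14.765 − 4 = 10.765 days ahead.

10.8 days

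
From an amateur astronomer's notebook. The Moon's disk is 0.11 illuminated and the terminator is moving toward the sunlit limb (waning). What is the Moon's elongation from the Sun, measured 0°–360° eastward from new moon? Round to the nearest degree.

From f = (1 − cos θ)/2: cos θ = 1 − 2×0.11 = 0.780; arccos → 38.7°.
A waning Moon lies in 180°–360°, so θ = 360° − 38.7° = 321.3°.

321°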